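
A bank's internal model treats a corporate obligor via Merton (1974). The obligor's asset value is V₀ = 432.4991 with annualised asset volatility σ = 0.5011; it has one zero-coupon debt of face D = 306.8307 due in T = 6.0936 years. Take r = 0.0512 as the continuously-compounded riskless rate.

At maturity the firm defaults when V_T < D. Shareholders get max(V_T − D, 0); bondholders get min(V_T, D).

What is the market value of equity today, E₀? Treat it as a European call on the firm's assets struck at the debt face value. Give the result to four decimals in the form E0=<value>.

d₁ = [ln(V₀/D) + (r + σ²/2)T] / (σ√T)
   = [ln(432.4991/306.8307) + (0.0512 + 0.5·0.5011²)·6.0936] / (0.5011·√6.0936)
   = [0.343284 + 1.077047] / 1.236976 = 1.148229
d₂ = d₁ − σ√T = 1.148229 − 1.236976 = -0.088748
N(d₁) = 0.874563,  N(d₂) = 0.464641,  e^(−rT) = 0.731987
E₀ = V₀·N(d₁) − D·e^(−rT)·N(d₂)
   = 432.4991·0.874563 − 306.8307·0.731987·0.464641 = 273.891047

E0=273.8910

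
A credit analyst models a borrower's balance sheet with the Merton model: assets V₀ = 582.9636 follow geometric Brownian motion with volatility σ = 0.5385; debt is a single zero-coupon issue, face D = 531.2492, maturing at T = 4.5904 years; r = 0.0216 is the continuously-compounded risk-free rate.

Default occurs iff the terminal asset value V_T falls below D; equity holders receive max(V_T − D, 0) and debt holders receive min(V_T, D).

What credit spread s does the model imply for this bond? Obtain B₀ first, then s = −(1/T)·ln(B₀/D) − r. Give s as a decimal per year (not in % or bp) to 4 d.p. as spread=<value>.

spread=0.1049

d₁ = [ln(V₀/D) + (r + σ²/2)T] / (σ√T)
   = [ln(582.9636/531.2492) + (0.0216 + 0.5·0.5385²)·4.5904] / (0.5385·√4.5904)
   = [0.092894 + 0.764720] / 1.153748 = 0.743328
d₂ = d₁ − σ√T = 0.743328 − 1.153748 = -0.410420
N(d₁) = 0.771358,  N(d₂) = 0.340749,  e^(−rT) = 0.905604
E₀ = V₀·N(d₁) − D·e^(−rT)·N(d₂)
   = 582.9636·0.771358 − 531.2492·0.905604·0.340749 = 285.739022
B₀ = V₀ − E₀ = 582.9636 − 285.739022 = 297.224578
spread = −(1/T)·ln(B₀/D) − r = −(1/4.5904)·ln(297.224578/531.2492) − 0.0216 = 0.10491255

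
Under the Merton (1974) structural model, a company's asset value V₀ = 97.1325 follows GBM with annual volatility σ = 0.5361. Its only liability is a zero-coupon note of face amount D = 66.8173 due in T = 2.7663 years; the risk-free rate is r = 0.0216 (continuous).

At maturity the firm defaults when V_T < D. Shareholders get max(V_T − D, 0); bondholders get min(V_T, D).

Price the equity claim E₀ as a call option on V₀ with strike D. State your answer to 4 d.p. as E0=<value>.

d₁ = [ln(V₀/D) + (r + σ²/2)T] / (σ√T)
   = [ln(97.1325/66.8173) + (0.0216 + 0.5·0.5361²)·2.7663] / (0.5361·√2.7663)
   = [0.374114 + 0.457274] / 0.891652 = 0.932413
d₂ = d₁ − σ√T = 0.932413 − 0.891652 = 0.040761
N(d₁) = 0.824438,  N(d₂) = 0.516257,  e^(−rT) = 0.941998
E₀ = V₀·N(d₁) − D·e^(−rT)·N(d₂)
   = 97.1325·0.824438 − 66.8173·0.941998·0.516257 = 47.585656

E0=47.5857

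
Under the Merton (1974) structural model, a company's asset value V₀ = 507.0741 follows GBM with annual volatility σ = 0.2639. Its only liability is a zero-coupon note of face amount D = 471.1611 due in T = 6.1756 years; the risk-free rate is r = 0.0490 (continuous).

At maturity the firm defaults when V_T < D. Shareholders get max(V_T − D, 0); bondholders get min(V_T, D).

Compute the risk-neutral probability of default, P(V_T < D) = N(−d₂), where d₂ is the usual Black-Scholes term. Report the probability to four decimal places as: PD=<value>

d₁ = [ln(V₀/D) + (r + σ²/2)T] / (σ√T)
   = [ln(507.0741/471.1611) + (0.0490 + 0.5·0.2639²)·6.1756] / (0.2639·√6.1756)
   = [0.073457 + 0.517649] / 0.655811 = 0.901335
d₂ = d₁ − σ√T = 0.901335 − 0.655811 = 0.245524
risk-neutral PD = N(−d₂) = N(-0.245524) = 0.403026

PD=0.4030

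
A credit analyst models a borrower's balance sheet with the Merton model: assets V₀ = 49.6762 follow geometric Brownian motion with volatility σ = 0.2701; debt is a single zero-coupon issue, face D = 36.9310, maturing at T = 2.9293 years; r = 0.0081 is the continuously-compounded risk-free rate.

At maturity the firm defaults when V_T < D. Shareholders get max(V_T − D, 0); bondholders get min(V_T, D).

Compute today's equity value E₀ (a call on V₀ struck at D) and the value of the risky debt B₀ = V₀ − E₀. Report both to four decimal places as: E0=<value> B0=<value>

d₁ = [ln(V₀/D) + (r + σ²/2)T] / (σ√T)
   = [ln(49.6762/36.9310) + (0.0081 + 0.5·0.2701²)·2.9293] / (0.2701·√2.9293)
   = [0.296475 + 0.130579] / 0.462281 = 0.923797
d₂ = d₁ − σ√T = 0.923797 − 0.462281 = 0.461515
N(d₁) = 0.822204,  N(d₂) = 0.677785,  e^(−rT) = 0.976552
E₀ = V₀·N(d₁) − D·e^(−rT)·N(d₂)
   = 49.6762·0.822204 − 36.9310·0.976552·0.677785 = 16.399605
B₀ = V₀ − E₀ = 49.6762 − 16.399605 = 33.276595

E0=16.3996 B0=33.2766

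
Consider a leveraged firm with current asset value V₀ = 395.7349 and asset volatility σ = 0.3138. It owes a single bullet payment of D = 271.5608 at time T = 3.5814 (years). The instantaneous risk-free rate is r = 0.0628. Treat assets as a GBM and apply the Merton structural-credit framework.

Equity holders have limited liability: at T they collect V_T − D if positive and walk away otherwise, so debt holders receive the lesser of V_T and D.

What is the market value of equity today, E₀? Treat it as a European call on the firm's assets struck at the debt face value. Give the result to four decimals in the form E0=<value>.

d₁ = [ln(V₀/D) + (r + σ²/2)T] / (σ√T)
   = [ln(395.7349/271.5608) + (0.0628 + 0.5·0.3138²)·3.5814] / (0.3138·√3.5814)
   = [0.376558 + 0.401243] / 0.593854 = 1.309753
d₂ = d₁ − σ√T = 1.309753 − 0.593854 = 0.715899
N(d₁) = 0.904860,  N(d₂) = 0.762973,  e^(−rT) = 0.798587
E₀ = V₀·N(d₁) − D·e^(−rT)·N(d₂)
   = 395.7349·0.904860 − 271.5608·0.798587·0.762973 = 192.622748

E0=192.6227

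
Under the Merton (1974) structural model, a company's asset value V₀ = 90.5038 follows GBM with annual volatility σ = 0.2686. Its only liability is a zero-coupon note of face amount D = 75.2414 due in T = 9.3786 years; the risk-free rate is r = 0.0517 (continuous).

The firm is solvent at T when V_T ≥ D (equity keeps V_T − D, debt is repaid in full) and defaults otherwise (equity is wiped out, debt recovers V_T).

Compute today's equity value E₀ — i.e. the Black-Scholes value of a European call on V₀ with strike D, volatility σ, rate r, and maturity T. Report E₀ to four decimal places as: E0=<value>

d₁ = [ln(V₀/D) + (r + σ²/2)T] / (σ√T)
   = [ln(90.5038/75.2414) + (0.0517 + 0.5·0.2686²)·9.3786] / (0.2686·√9.3786)
   = [0.184690 + 0.823188] / 0.822574 = 1.225273
d₂ = d₁ − σ√T = 1.225273 − 0.822574 = 0.402699
N(d₁) = 0.889764,  N(d₂) = 0.656415,  e^(−rT) = 0.615775
E₀ = V₀·N(d₁) − D·e^(−rT)·N(d₂)
   = 90.5038·0.889764 − 75.2414·0.615775·0.656415 = 50.114128

E0=50.1141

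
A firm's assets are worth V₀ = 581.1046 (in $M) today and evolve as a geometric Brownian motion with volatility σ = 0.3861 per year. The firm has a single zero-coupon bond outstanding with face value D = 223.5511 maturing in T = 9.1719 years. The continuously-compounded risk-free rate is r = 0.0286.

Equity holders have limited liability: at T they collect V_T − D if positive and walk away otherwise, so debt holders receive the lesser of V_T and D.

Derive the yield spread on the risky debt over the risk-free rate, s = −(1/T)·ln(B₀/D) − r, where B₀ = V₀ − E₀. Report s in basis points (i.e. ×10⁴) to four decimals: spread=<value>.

d₁ = [ln(V₀/D) + (r + σ²/2)T] / (σ√T)
   = [ln(581.1046/223.5511) + (0.0286 + 0.5·0.3861²)·9.1719] / (0.3861·√9.1719)
   = [0.955291 + 0.945959] / 1.169309 = 1.625959
d₂ = d₁ − σ√T = 1.625959 − 1.169309 = 0.456650
N(d₁) = 0.948021,  N(d₂) = 0.676039,  e^(−rT) = 0.769268
E₀ = V₀·N(d₁) − D·e^(−rT)·N(d₂)
   = 581.1046·0.948021 − 223.5511·0.769268·0.676039 = 434.640486
B₀ = V₀ − E₀ = 581.1046 − 434.640486 = 146.464114
spread = −(1/T)·ln(B₀/D) − r = −(1/9.1719)·ln(146.464114/223.5511) − 0.0286 = 0.01750382
in basis points: 0.01750382 × 10⁴ = 175.0382 bp

spread=175.0382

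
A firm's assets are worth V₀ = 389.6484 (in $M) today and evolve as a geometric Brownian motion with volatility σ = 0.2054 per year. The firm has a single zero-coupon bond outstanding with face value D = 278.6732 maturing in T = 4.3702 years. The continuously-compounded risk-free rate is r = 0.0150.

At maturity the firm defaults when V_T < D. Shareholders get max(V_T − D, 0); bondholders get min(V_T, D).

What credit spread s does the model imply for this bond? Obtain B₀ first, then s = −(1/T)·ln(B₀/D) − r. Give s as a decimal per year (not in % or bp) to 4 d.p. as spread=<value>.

spread=0.0115

d₁ = [ln(V₀/D) + (r + σ²/2)T] / (σ√T)
   = [ln(389.6484/278.6732) + (0.0150 + 0.5·0.2054²)·4.3702] / (0.2054·√4.3702)
   = [0.335205 + 0.157741] / 0.429389 = 1.148016
d₂ = d₁ − σ√T = 1.148016 − 0.429389 = 0.718627
N(d₁) = 0.874519,  N(d₂) = 0.763814,  e^(−rT) = 0.936549
E₀ = V₀·N(d₁) − D·e^(−rT)·N(d₂)
   = 389.6484·0.874519 − 278.6732·0.936549·0.763814 = 141.406043
B₀ = V₀ − E₀ = 389.6484 − 141.406043 = 248.242357
spread = −(1/T)·ln(B₀/D) − r = −(1/4.3702)·ln(248.242357/278.6732) − 0.0150 = 0.01145972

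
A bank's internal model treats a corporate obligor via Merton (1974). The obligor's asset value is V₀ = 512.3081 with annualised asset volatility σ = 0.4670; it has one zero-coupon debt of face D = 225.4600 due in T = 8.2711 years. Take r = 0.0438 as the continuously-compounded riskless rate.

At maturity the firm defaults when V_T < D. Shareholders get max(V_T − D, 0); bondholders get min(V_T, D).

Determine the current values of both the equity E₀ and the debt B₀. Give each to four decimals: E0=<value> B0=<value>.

E0=389.9429 B0=122.3652

d₁ = [ln(V₀/D) + (r + σ²/2)T] / (σ√T)
   = [ln(512.3081/225.4600) + (0.0438 + 0.5·0.4670²)·8.2711] / (0.4670·√8.2711)
   = [0.820783 + 1.264192] / 1.343070 = 1.552396
d₂ = d₁ − σ√T = 1.552396 − 1.343070 = 0.209326
N(d₁) = 0.939716,  N(d₂) = 0.582903,  e^(−rT) = 0.696091
E₀ = V₀·N(d₁) − D·e^(−rT)·N(d₂)
   = 512.3081·0.939716 − 225.4600·0.696091·0.582903 = 389.942947
B₀ = V₀ − E₀ = 512.3081 − 389.942947 = 122.365153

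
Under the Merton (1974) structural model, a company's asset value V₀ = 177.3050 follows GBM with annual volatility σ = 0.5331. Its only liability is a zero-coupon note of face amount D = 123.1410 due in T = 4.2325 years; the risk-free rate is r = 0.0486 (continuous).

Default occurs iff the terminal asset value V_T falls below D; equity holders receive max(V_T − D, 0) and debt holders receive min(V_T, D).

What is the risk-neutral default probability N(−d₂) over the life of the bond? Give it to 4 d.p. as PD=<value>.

PD=0.5113

d₁ = [ln(V₀/D) + (r + σ²/2)T] / (σ√T)
   = [ln(177.3050/123.1410) + (0.0486 + 0.5·0.5331²)·4.2325] / (0.5331·√4.2325)
   = [0.364541 + 0.807128] / 1.096749 = 1.068312
d₂ = d₁ − σ√T = 1.068312 − 1.096749 = -0.028437
risk-neutral PD = N(−d₂) = N(0.028437) = 0.511343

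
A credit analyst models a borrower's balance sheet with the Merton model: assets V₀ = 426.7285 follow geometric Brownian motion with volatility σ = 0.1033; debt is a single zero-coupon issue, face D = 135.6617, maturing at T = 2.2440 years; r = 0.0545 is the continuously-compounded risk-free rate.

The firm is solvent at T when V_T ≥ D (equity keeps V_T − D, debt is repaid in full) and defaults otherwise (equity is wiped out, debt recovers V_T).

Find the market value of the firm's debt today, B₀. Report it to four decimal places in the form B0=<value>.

d₁ = [ln(V₀/D) + (r + σ²/2)T] / (σ√T)
   = [ln(426.7285/135.6617) + (0.0545 + 0.5·0.1033²)·2.2440] / (0.1033·√2.2440)
   = [1.145984 + 0.134271] / 0.154743 = 8.273410
d₂ = d₁ − σ√T = 8.273410 − 0.154743 = 8.118667
N(d₁) = 1.000000,  N(d₂) = 1.000000,  e^(−rT) = 0.884885
E₀ = V₀·N(d₁) − D·e^(−rT)·N(d₂)
   = 426.7285·1.000000 − 135.6617·0.884885·1.000000 = 306.683546
B₀ = V₀ − E₀ = 426.7285 − 306.683546 = 120.044954

B0=120.0450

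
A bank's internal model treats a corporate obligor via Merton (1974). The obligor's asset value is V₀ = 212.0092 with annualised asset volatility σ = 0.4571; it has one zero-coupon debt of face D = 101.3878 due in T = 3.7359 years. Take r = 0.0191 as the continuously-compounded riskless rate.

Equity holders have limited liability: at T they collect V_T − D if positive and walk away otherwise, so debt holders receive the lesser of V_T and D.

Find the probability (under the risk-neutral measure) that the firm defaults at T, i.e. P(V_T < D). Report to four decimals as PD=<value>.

PD=0.3178

d₁ = [ln(V₀/D) + (r + σ²/2)T] / (σ√T)
   = [ln(212.0092/101.3878) + (0.0191 + 0.5·0.4571²)·3.7359] / (0.4571·√3.7359)
   = [0.737677 + 0.461646] / 0.883505 = 1.357461
d₂ = d₁ − σ√T = 1.357461 − 0.883505 = 0.473956
risk-neutral PD = N(−d₂) = N(-0.473956) = 0.317766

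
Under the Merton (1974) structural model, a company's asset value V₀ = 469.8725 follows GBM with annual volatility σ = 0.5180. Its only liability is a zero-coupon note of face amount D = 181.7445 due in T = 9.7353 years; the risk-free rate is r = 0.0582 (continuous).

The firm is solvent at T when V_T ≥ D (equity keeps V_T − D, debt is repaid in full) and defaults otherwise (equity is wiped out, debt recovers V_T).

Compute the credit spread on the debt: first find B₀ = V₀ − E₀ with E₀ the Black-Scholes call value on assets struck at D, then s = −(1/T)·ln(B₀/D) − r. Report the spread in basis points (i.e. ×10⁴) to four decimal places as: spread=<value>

d₁ = [ln(V₀/D) + (r + σ²/2)T] / (σ√T)
   = [ln(469.8725/181.7445) + (0.0582 + 0.5·0.5180²)·9.7353] / (0.5180·√9.7353)
   = [0.949860 + 1.872702] / 1.616235 = 1.746381
d₂ = d₁ − σ√T = 1.746381 − 1.616235 = 0.130146
N(d₁) = 0.959628,  N(d₂) = 0.551775,  e^(−rT) = 0.567455
E₀ = V₀·N(d₁) − D·e^(−rT)·N(d₂)
   = 469.8725·0.959628 − 181.7445·0.567455·0.551775 = 393.997135
B₀ = V₀ − E₀ = 469.8725 − 393.997135 = 75.875365
spread = −(1/T)·ln(B₀/D) − r = −(1/9.7353)·ln(75.875365/181.7445) − 0.0582 = 0.03152603
in basis points: 0.03152603 × 10⁴ = 315.2603 bp

spread=315.2603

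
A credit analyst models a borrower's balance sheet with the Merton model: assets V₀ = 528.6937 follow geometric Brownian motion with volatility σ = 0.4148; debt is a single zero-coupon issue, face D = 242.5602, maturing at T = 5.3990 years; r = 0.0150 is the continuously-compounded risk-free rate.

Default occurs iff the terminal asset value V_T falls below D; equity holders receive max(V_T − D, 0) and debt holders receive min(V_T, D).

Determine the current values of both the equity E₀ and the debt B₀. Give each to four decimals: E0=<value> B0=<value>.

E0=336.4535 B0=192.2402

d₁ = [ln(V₀/D) + (r + σ²/2)T] / (σ√T)
   = [ln(528.6937/242.5602) + (0.0150 + 0.5·0.4148²)·5.3990] / (0.4148·√5.3990)
   = [0.779159 + 0.545458] / 0.963819 = 1.374343
d₂ = d₁ − σ√T = 1.374343 − 0.963819 = 0.410524
N(d₁) = 0.915332,  N(d₂) = 0.659289,  e^(−rT) = 0.922208
E₀ = V₀·N(d₁) − D·e^(−rT)·N(d₂)
   = 528.6937·0.915332 − 242.5602·0.922208·0.659289 = 336.453498
B₀ = V₀ − E₀ = 528.6937 − 336.453498 = 192.240202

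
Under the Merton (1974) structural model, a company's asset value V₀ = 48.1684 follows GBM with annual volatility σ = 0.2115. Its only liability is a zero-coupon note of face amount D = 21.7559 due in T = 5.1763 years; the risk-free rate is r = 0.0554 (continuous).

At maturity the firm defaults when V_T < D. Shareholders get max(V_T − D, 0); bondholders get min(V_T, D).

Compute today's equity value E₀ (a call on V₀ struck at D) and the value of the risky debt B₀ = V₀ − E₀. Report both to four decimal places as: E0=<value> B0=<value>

E0=31.8927 B0=16.2757

d₁ = [ln(V₀/D) + (r + σ²/2)T] / (σ√T)
   = [ln(48.1684/21.7559) + (0.0554 + 0.5·0.2115²)·5.1763] / (0.2115·√5.1763)
   = [0.794818 + 0.402541] / 0.481194 = 2.488309
d₂ = d₁ − σ√T = 2.488309 − 0.481194 = 2.007115
N(d₁) = 0.993582,  N(d₂) = 0.977631,  e^(−rT) = 0.750687
E₀ = V₀·N(d₁) − D·e^(−rT)·N(d₂)
   = 48.1684·0.993582 − 21.7559·0.750687·0.977631 = 31.892734
B₀ = V₀ − E₀ = 48.1684 − 31.892734 = 16.275666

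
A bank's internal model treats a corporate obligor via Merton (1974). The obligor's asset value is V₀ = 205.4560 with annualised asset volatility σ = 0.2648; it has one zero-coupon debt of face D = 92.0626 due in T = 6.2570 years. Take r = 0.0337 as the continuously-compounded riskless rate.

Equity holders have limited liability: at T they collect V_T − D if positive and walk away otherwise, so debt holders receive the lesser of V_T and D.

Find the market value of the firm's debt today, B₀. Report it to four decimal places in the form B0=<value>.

B0=72.4064

d₁ = [ln(V₀/D) + (r + σ²/2)T] / (σ√T)
   = [ln(205.4560/92.0626) + (0.0337 + 0.5·0.2648²)·6.2570] / (0.2648·√6.2570)
   = [0.802763 + 0.430228] / 0.662371 = 1.861483
d₂ = d₁ − σ√T = 1.861483 − 0.662371 = 1.199112
N(d₁) = 0.968662,  N(d₂) = 0.884758,  e^(−rT) = 0.809887
E₀ = V₀·N(d₁) − D·e^(−rT)·N(d₂)
   = 205.4560·0.968662 − 92.0626·0.809887·0.884758 = 133.049628
B₀ = V₀ − E₀ = 205.4560 − 133.049628 = 72.406372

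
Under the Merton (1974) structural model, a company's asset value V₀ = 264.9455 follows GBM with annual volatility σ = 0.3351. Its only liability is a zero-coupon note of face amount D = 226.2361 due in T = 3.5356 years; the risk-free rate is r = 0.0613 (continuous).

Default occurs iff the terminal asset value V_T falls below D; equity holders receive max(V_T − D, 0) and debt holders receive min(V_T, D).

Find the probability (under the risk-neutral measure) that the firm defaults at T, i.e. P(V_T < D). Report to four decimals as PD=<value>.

d₁ = [ln(V₀/D) + (r + σ²/2)T] / (σ√T)
   = [ln(264.9455/226.2361) + (0.0613 + 0.5·0.3351²)·3.5356] / (0.3351·√3.5356)
   = [0.157945 + 0.415242] / 0.630095 = 0.909684
d₂ = d₁ − σ√T = 0.909684 − 0.630095 = 0.279589
risk-neutral PD = N(−d₂) = N(-0.279589) = 0.389897

PD=0.3899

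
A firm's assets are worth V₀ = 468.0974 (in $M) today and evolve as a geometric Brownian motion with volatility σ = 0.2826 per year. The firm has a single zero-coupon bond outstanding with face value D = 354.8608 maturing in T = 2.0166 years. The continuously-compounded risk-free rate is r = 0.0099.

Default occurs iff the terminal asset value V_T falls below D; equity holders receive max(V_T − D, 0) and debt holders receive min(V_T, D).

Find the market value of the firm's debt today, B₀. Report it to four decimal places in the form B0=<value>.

d₁ = [ln(V₀/D) + (r + σ²/2)T] / (σ√T)
   = [ln(468.0974/354.8608) + (0.0099 + 0.5·0.2826²)·2.0166] / (0.2826·√2.0166)
   = [0.276951 + 0.100490] / 0.401312 = 0.940517
d₂ = d₁ − σ√T = 0.940517 − 0.401312 = 0.539205
N(d₁) = 0.826524,  N(d₂) = 0.705127,  e^(−rT) = 0.980234
E₀ = V₀·N(d₁) − D·e^(−rT)·N(d₂)
   = 468.0974·0.826524 − 354.8608·0.980234·0.705127 = 141.617568
B₀ = V₀ − E₀ = 468.0974 − 141.617568 = 326.479832

B0=326.4798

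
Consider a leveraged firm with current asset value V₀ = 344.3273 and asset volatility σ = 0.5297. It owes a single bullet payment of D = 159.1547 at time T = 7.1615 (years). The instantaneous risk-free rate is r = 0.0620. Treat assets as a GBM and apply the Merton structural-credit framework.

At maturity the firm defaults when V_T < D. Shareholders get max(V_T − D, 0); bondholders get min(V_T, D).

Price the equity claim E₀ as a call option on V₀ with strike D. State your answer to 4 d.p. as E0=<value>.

d₁ = [ln(V₀/D) + (r + σ²/2)T] / (σ√T)
   = [ln(344.3273/159.1547) + (0.0620 + 0.5·0.5297²)·7.1615] / (0.5297·√7.1615)
   = [0.771716 + 1.448707] / 1.417529 = 1.566404
d₂ = d₁ − σ√T = 1.566404 − 1.417529 = 0.148875
N(d₁) = 0.941373,  N(d₂) = 0.559174,  e^(−rT) = 0.641457
E₀ = V₀·N(d₁) − D·e^(−rT)·N(d₂)
   = 344.3273·0.941373 − 159.1547·0.641457·0.559174 = 267.053846

E0=267.0538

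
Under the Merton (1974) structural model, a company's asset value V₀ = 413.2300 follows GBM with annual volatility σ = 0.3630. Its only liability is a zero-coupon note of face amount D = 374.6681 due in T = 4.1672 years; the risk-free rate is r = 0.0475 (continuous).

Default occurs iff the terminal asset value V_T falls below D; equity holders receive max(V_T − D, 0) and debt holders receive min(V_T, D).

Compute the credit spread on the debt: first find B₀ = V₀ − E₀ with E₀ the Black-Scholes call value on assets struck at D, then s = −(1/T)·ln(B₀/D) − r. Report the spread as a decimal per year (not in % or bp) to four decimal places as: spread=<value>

d₁ = [ln(V₀/D) + (r + σ²/2)T] / (σ√T)
   = [ln(413.2300/374.6681) + (0.0475 + 0.5·0.3630²)·4.1672] / (0.3630·√4.1672)
   = [0.097964 + 0.472496] / 0.741018 = 0.769832
d₂ = d₁ − σ√T = 0.769832 − 0.741018 = 0.028814
N(d₁) = 0.779300,  N(d₂) = 0.511494,  e^(−rT) = 0.820417
E₀ = V₀·N(d₁) − D·e^(−rT)·N(d₂)
   = 413.2300·0.779300 − 374.6681·0.820417·0.511494 = 164.805188
B₀ = V₀ − E₀ = 413.2300 − 164.805188 = 248.424812
spread = −(1/T)·ln(B₀/D) − r = −(1/4.1672)·ln(248.424812/374.6681) − 0.0475 = 0.05110346

spread=0.0511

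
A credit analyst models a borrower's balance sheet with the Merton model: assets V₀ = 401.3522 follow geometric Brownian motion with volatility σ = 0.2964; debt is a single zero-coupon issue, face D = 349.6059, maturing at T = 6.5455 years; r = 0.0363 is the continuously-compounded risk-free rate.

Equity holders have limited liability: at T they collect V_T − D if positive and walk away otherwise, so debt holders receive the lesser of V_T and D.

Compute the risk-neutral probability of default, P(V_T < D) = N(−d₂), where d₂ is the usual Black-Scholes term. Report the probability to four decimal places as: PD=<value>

PD=0.4537

d₁ = [ln(V₀/D) + (r + σ²/2)T] / (σ√T)
   = [ln(401.3522/349.6059) + (0.0363 + 0.5·0.2964²)·6.5455] / (0.2964·√6.5455)
   = [0.138033 + 0.525122] / 0.758315 = 0.874512
d₂ = d₁ − σ√T = 0.874512 − 0.758315 = 0.116197
risk-neutral PD = N(−d₂) = N(-0.116197) = 0.453748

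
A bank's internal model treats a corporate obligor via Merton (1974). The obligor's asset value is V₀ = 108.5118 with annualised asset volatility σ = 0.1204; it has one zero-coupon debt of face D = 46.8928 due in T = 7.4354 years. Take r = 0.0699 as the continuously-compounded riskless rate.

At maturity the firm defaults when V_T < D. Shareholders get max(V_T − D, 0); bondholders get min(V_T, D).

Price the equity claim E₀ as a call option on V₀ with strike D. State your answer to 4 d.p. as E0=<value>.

E0=80.6257

d₁ = [ln(V₀/D) + (r + σ²/2)T] / (σ√T)
   = [ln(108.5118/46.8928) + (0.0699 + 0.5·0.1204²)·7.4354] / (0.1204·√7.4354)
   = [0.838995 + 0.573627] / 0.328306 = 4.302761
d₂ = d₁ − σ√T = 4.302761 − 0.328306 = 3.974455
N(d₁) = 0.999992,  N(d₂) = 0.999965,  e^(−rT) = 0.594678
E₀ = V₀·N(d₁) − D·e^(−rT)·N(d₂)
   = 108.5118·0.999992 − 46.8928·0.594678·0.999965 = 80.625731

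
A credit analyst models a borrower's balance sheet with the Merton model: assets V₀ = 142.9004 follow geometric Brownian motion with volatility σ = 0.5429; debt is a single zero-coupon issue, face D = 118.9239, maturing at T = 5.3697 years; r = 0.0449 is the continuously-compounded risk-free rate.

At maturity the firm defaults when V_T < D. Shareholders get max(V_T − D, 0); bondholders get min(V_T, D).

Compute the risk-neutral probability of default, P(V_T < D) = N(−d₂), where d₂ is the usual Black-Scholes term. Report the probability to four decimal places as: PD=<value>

PD=0.6146

d₁ = [ln(V₀/D) + (r + σ²/2)T] / (σ√T)
   = [ln(142.9004/118.9239) + (0.0449 + 0.5·0.5429²)·5.3697] / (0.5429·√5.3697)
   = [0.183664 + 1.032433] / 1.258041 = 0.966659
d₂ = d₁ − σ√T = 0.966659 − 1.258041 = -0.291382
risk-neutral PD = N(−d₂) = N(0.291382) = 0.614620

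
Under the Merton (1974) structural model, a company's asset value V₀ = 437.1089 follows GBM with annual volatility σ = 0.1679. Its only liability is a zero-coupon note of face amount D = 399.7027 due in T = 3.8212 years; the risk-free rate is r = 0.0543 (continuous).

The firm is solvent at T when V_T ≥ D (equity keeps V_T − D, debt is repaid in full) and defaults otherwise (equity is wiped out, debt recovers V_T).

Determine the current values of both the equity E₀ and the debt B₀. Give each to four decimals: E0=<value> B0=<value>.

d₁ = [ln(V₀/D) + (r + σ²/2)T] / (σ√T)
   = [ln(437.1089/399.7027) + (0.0543 + 0.5·0.1679²)·3.8212] / (0.1679·√3.8212)
   = [0.089461 + 0.261352] / 0.328209 = 1.068871
d₂ = d₁ − σ√T = 1.068871 − 0.328209 = 0.740662
N(d₁) = 0.857436,  N(d₂) = 0.770551,  e^(−rT) = 0.812620
E₀ = V₀·N(d₁) − D·e^(−rT)·N(d₂)
   = 437.1089·0.857436 − 399.7027·0.812620·0.770551 = 124.512990
B₀ = V₀ − E₀ = 437.1089 − 124.512990 = 312.595910

E0=124.5130 B0=312.5959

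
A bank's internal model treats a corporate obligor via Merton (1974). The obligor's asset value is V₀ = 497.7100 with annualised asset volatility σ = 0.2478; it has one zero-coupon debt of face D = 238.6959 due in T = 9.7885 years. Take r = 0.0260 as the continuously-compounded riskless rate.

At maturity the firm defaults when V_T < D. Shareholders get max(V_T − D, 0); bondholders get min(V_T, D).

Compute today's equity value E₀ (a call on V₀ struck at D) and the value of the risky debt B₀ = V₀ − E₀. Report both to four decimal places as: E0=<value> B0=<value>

E0=323.3511 B0=174.3589

d₁ = [ln(V₀/D) + (r + σ²/2)T] / (σ√T)
   = [ln(497.7100/238.6959) + (0.0260 + 0.5·0.2478²)·9.7885] / (0.2478·√9.7885)
   = [0.734827 + 0.555032] / 0.775281 = 1.663730
d₂ = d₁ − σ√T = 1.663730 − 0.775281 = 0.888448
N(d₁) = 0.951917,  N(d₂) = 0.812850,  e^(−rT) = 0.775303
E₀ = V₀·N(d₁) − D·e^(−rT)·N(d₂)
   = 497.7100·0.951917 − 238.6959·0.775303·0.812850 = 323.351051
B₀ = V₀ − E₀ = 497.7100 − 323.351051 = 174.358949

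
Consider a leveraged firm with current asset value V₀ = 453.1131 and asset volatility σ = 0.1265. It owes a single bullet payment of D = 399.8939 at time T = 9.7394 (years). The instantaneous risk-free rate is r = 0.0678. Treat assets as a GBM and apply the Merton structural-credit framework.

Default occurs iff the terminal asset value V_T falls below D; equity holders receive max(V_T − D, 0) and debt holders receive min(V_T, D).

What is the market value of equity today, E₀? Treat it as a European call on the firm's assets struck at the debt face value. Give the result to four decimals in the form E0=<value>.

d₁ = [ln(V₀/D) + (r + σ²/2)T] / (σ√T)
   = [ln(453.1131/399.8939) + (0.0678 + 0.5·0.1265²)·9.7394] / (0.1265·√9.7394)
   = [0.124943 + 0.738257] / 0.394781 = 2.186527
d₂ = d₁ − σ√T = 2.186527 − 0.394781 = 1.791745
N(d₁) = 0.985611,  N(d₂) = 0.963413,  e^(−rT) = 0.516680
E₀ = V₀·N(d₁) − D·e^(−rT)·N(d₂)
   = 453.1131·0.985611 − 399.8939·0.516680·0.963413 = 247.535713

E0=247.5357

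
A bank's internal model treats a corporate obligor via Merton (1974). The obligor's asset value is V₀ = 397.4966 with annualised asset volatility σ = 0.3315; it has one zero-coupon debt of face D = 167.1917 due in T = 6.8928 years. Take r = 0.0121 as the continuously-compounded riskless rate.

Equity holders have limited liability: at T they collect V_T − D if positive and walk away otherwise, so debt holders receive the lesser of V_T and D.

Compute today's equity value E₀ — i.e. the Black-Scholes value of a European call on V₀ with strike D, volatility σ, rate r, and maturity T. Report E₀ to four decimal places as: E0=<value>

E0=257.8192

d₁ = [ln(V₀/D) + (r + σ²/2)T] / (σ√T)
   = [ln(397.4966/167.1917) + (0.0121 + 0.5·0.3315²)·6.8928] / (0.3315·√6.8928)
   = [0.866045 + 0.462136] / 0.870325 = 1.526075
d₂ = d₁ − σ√T = 1.526075 − 0.870325 = 0.655750
N(d₁) = 0.936504,  N(d₂) = 0.744008,  e^(−rT) = 0.919980
E₀ = V₀·N(d₁) − D·e^(−rT)·N(d₂)
   = 397.4966·0.936504 − 167.1917·0.919980·0.744008 = 257.819214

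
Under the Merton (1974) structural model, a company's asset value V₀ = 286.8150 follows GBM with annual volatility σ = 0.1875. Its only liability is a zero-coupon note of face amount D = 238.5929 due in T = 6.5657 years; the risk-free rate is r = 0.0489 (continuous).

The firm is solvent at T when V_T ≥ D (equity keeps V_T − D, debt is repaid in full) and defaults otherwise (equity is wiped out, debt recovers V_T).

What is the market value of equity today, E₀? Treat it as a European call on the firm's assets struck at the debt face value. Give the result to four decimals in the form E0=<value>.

E0=121.6750

d₁ = [ln(V₀/D) + (r + σ²/2)T] / (σ√T)
   = [ln(286.8150/238.5929) + (0.0489 + 0.5·0.1875²)·6.5657] / (0.1875·√6.5657)
   = [0.184079 + 0.436475] / 0.480443 = 1.291629
d₂ = d₁ − σ√T = 1.291629 − 0.480443 = 0.811186
N(d₁) = 0.901757,  N(d₂) = 0.791371,  e^(−rT) = 0.725378
E₀ = V₀·N(d₁) − D·e^(−rT)·N(d₂)
   = 286.8150·0.901757 − 238.5929·0.725378·0.791371 = 121.674990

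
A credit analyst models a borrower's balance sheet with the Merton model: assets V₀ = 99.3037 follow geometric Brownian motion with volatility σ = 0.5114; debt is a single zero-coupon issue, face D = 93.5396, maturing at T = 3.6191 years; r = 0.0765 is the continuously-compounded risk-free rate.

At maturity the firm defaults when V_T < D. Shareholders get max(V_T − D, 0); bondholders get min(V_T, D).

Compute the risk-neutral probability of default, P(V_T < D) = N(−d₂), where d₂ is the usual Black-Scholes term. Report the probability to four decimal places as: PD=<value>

PD=0.5558

d₁ = [ln(V₀/D) + (r + σ²/2)T] / (σ√T)
   = [ln(99.3037/93.5396) + (0.0765 + 0.5·0.5114²)·3.6191] / (0.5114·√3.6191)
   = [0.059798 + 0.750113] / 0.972884 = 0.832484
d₂ = d₁ − σ√T = 0.832484 − 0.972884 = -0.140400
risk-neutral PD = N(−d₂) = N(0.140400) = 0.555828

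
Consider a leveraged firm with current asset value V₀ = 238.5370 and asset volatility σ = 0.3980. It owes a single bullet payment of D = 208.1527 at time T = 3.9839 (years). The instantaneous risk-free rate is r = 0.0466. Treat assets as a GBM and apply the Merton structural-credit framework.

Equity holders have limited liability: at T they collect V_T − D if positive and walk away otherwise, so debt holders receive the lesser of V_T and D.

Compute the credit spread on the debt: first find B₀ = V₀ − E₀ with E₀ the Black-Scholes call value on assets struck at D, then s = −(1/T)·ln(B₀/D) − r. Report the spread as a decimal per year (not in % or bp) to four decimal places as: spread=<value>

d₁ = [ln(V₀/D) + (r + σ²/2)T] / (σ√T)
   = [ln(238.5370/208.1527) + (0.0466 + 0.5·0.3980²)·3.9839] / (0.3980·√3.9839)
   = [0.136252 + 0.501183] / 0.794396 = 0.802414
d₂ = d₁ − σ√T = 0.802414 − 0.794396 = 0.008018
N(d₁) = 0.788843,  N(d₂) = 0.503199,  e^(−rT) = 0.830564
E₀ = V₀·N(d₁) − D·e^(−rT)·N(d₂)
   = 238.5370·0.788843 − 208.1527·0.830564·0.503199 = 101.173211
B₀ = V₀ − E₀ = 238.5370 − 101.173211 = 137.363789
spread = −(1/T)·ln(B₀/D) − r = −(1/3.9839)·ln(137.363789/208.1527) − 0.0466 = 0.05772971

spread=0.0577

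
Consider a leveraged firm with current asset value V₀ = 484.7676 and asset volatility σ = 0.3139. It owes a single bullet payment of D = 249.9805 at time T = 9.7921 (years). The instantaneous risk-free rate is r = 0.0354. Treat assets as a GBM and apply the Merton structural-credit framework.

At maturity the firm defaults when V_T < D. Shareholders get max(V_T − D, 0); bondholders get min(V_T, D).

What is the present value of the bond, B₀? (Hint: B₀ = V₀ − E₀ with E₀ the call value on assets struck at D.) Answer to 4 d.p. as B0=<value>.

B0=155.6912

d₁ = [ln(V₀/D) + (r + σ²/2)T] / (σ√T)
   = [ln(484.7676/249.9805) + (0.0354 + 0.5·0.3139²)·9.7921] / (0.3139·√9.7921)
   = [0.662287 + 0.829064] / 0.982266 = 1.518275
d₂ = d₁ − σ√T = 1.518275 − 0.982266 = 0.536009
N(d₁) = 0.935527,  N(d₂) = 0.704024,  e^(−rT) = 0.707060
E₀ = V₀·N(d₁) − D·e^(−rT)·N(d₂)
   = 484.7676·0.935527 − 249.9805·0.707060·0.704024 = 329.076424
B₀ = V₀ − E₀ = 484.7676 − 329.076424 = 155.691176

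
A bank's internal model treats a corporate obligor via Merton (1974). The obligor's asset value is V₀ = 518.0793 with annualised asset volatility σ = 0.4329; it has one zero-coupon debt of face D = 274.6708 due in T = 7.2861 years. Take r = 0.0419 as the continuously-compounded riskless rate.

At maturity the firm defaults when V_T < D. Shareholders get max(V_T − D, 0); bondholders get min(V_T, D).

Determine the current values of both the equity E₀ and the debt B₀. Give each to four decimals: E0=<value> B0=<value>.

E0=356.5165 B0=161.5628

d₁ = [ln(V₀/D) + (r + σ²/2)T] / (σ√T)
   = [ln(518.0793/274.6708) + (0.0419 + 0.5·0.4329²)·7.2861] / (0.4329·√7.2861)
   = [0.634555 + 0.988004] / 1.168517 = 1.388562
d₂ = d₁ − σ√T = 1.388562 − 1.168517 = 0.220045
N(d₁) = 0.917517,  N(d₂) = 0.587082,  e^(−rT) = 0.736911
E₀ = V₀·N(d₁) − D·e^(−rT)·N(d₂)
   = 518.0793·0.917517 − 274.6708·0.736911·0.587082 = 356.516484
B₀ = V₀ − E₀ = 518.0793 − 356.516484 = 161.562816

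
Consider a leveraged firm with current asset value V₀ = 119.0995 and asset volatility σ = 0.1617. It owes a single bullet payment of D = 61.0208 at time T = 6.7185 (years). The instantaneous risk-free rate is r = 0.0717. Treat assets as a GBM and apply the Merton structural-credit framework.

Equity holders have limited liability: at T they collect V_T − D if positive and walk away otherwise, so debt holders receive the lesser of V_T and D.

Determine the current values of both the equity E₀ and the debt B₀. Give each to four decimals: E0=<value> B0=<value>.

d₁ = [ln(V₀/D) + (r + σ²/2)T] / (σ√T)
   = [ln(119.0995/61.0208) + (0.0717 + 0.5·0.1617²)·6.7185] / (0.1617·√6.7185)
   = [0.668744 + 0.569550] / 0.419128 = 2.954459
d₂ = d₁ − σ√T = 2.954459 − 0.419128 = 2.535331
N(d₁) = 0.998434,  N(d₂) = 0.994383,  e^(−rT) = 0.617722
E₀ = V₀·N(d₁) − D·e^(−rT)·N(d₂)
   = 119.0995·0.998434 − 61.0208·0.617722·0.994383 = 81.430806
B₀ = V₀ − E₀ = 119.0995 − 81.430806 = 37.668694

E0=81.4308 B0=37.6687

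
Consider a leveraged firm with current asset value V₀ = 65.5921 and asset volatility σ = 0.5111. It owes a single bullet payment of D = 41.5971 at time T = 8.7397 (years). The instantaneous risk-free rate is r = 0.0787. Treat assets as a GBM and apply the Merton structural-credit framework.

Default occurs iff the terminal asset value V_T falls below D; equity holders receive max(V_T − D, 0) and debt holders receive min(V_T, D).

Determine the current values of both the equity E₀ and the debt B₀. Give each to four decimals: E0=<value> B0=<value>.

E0=50.8476 B0=14.7445

d₁ = [ln(V₀/D) + (r + σ²/2)T] / (σ√T)
   = [ln(65.5921/41.5971) + (0.0787 + 0.5·0.5111²)·8.7397] / (0.5111·√8.7397)
   = [0.455425 + 1.829321] / 1.510964 = 1.512111
d₂ = d₁ − σ√T = 1.512111 − 1.510964 = 0.001147
N(d₁) = 0.934747,  N(d₂) = 0.500458,  e^(−rT) = 0.502674
E₀ = V₀·N(d₁) − D·e^(−rT)·N(d₂)
   = 65.5921·0.934747 − 41.5971·0.502674·0.500458 = 50.847583
B₀ = V₀ − E₀ = 65.5921 − 50.847583 = 14.744517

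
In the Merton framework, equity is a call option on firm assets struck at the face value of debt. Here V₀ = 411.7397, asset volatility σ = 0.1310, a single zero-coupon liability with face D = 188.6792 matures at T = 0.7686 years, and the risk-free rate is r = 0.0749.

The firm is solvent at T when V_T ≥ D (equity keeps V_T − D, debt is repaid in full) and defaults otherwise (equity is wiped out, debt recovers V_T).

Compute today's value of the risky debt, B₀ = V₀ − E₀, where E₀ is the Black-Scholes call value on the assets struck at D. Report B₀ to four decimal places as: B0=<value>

d₁ = [ln(V₀/D) + (r + σ²/2)T] / (σ√T)
   = [ln(411.7397/188.6792) + (0.0749 + 0.5·0.1310²)·0.7686] / (0.1310·√0.7686)
   = [0.780343 + 0.064163] / 0.114847 = 7.353285
d₂ = d₁ − σ√T = 7.353285 − 0.114847 = 7.238437
N(d₁) = 1.000000,  N(d₂) = 1.000000,  e^(−rT) = 0.944058
E₀ = V₀·N(d₁) − D·e^(−rT)·N(d₂)
   = 411.7397·1.000000 − 188.6792·0.944058·1.000000 = 233.615675
B₀ = V₀ − E₀ = 411.7397 − 233.615675 = 178.124025

B0=178.1240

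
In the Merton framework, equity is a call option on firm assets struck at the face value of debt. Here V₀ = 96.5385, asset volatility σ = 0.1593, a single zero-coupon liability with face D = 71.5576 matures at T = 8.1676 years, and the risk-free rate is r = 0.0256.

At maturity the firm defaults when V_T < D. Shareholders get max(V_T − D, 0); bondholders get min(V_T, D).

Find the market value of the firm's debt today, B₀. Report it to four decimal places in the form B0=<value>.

d₁ = [ln(V₀/D) + (r + σ²/2)T] / (σ√T)
   = [ln(96.5385/71.5576) + (0.0256 + 0.5·0.1593²)·8.1676] / (0.1593·√8.1676)
   = [0.299439 + 0.312723] / 0.455264 = 1.344632
d₂ = d₁ − σ√T = 1.344632 − 0.455264 = 0.889369
N(d₁) = 0.910628,  N(d₂) = 0.813097,  e^(−rT) = 0.811322
E₀ = V₀·N(d₁) − D·e^(−rT)·N(d₂)
   = 96.5385·0.910628 − 71.5576·0.811322·0.813097 = 40.705279
B₀ = V₀ − E₀ = 96.5385 − 40.705279 = 55.833221

B0=55.8332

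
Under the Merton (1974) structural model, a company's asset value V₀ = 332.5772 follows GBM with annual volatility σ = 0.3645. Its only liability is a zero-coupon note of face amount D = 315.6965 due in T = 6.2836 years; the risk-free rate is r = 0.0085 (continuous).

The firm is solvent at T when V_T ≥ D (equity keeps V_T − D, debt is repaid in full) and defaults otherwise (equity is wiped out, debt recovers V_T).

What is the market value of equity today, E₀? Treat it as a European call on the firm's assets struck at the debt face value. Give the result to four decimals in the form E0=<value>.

E0=128.6158

d₁ = [ln(V₀/D) + (r + σ²/2)T] / (σ√T)
   = [ln(332.5772/315.6965) + (0.0085 + 0.5·0.3645²)·6.2836] / (0.3645·√6.2836)
   = [0.052091 + 0.470831] / 0.913696 = 0.572315
d₂ = d₁ − σ√T = 0.572315 − 0.913696 = -0.341382
N(d₁) = 0.716446,  N(d₂) = 0.366408,  e^(−rT) = 0.947991
E₀ = V₀·N(d₁) − D·e^(−rT)·N(d₂)
   = 332.5772·0.716446 − 315.6965·0.947991·0.366408 = 128.615796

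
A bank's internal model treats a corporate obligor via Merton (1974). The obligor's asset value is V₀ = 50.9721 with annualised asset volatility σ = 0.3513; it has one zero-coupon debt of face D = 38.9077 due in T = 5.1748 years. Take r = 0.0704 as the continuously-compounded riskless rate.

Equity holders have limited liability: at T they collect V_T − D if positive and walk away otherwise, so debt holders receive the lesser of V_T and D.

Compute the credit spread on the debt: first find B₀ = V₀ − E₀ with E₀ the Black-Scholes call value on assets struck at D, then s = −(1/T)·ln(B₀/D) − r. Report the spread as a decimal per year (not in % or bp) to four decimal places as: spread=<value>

d₁ = [ln(V₀/D) + (r + σ²/2)T] / (σ√T)
   = [ln(50.9721/38.9077) + (0.0704 + 0.5·0.3513²)·5.1748] / (0.3513·√5.1748)
   = [0.270086 + 0.683621] / 0.799144 = 1.193412
d₂ = d₁ − σ√T = 1.193412 − 0.799144 = 0.394268
N(d₁) = 0.883646,  N(d₂) = 0.653308,  e^(−rT) = 0.694679
E₀ = V₀·N(d₁) − D·e^(−rT)·N(d₂)
   = 50.9721·0.883646 − 38.9077·0.694679·0.653308 = 27.383442
B₀ = V₀ − E₀ = 50.9721 − 27.383442 = 23.588658
spread = −(1/T)·ln(B₀/D) − r = −(1/5.1748)·ln(23.588658/38.9077) − 0.0704 = 0.02630444

spread=0.0263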